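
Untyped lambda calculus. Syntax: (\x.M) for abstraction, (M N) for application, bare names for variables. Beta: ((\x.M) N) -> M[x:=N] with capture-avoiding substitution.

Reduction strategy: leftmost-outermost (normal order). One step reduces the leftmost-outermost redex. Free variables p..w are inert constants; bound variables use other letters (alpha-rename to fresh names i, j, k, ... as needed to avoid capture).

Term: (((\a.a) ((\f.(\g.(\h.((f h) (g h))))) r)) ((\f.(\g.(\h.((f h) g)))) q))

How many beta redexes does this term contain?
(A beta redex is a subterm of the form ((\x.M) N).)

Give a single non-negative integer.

Answer: 3

Derivation:
Term: (((\a.a) ((\f.(\g.(\h.((f h) (g h))))) r)) ((\f.(\g.(\h.((f h) g)))) q))
  Redex: ((\a.a) ((\f.(\g.(\h.((f h) (g h))))) r))
  Redex: ((\f.(\g.(\h.((f h) (g h))))) r)
  Redex: ((\f.(\g.(\h.((f h) g)))) q)
Total redexes: 3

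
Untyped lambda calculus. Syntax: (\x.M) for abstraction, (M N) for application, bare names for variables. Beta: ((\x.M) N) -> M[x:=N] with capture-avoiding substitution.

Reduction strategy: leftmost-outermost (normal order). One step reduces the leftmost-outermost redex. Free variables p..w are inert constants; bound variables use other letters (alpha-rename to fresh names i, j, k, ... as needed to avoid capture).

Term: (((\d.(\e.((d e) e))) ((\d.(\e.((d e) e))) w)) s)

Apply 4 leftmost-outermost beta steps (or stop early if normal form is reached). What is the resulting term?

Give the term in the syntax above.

Step 0: (((\d.(\e.((d e) e))) ((\d.(\e.((d e) e))) w)) s)
Step 1: ((\e.((((\d.(\e.((d e) e))) w) e) e)) s)
Step 2: ((((\d.(\e.((d e) e))) w) s) s)
Step 3: (((\e.((w e) e)) s) s)
Step 4: (((w s) s) s)

Answer: (((w s) s) s)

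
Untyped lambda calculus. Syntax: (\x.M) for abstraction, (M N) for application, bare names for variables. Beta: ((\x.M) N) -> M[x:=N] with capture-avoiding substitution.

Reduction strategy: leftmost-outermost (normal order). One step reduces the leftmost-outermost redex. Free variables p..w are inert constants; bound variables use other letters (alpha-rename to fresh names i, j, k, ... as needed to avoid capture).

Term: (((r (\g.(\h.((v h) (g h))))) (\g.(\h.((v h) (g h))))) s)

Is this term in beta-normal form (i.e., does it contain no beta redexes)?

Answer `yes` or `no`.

Answer: yes

Derivation:
Term: (((r (\g.(\h.((v h) (g h))))) (\g.(\h.((v h) (g h))))) s)
No beta redexes found.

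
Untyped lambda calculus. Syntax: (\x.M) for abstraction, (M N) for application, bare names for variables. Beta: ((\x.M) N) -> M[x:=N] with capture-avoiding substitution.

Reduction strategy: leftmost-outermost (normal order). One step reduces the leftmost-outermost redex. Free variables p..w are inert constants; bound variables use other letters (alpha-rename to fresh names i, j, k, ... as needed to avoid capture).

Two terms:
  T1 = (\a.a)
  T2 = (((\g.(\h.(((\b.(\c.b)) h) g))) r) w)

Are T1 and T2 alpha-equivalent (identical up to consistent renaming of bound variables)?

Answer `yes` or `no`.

Answer: no

Derivation:
Term 1: (\a.a)
Term 2: (((\g.(\h.(((\b.(\c.b)) h) g))) r) w)
Alpha-equivalence: compare structure up to binder renaming.
Result: False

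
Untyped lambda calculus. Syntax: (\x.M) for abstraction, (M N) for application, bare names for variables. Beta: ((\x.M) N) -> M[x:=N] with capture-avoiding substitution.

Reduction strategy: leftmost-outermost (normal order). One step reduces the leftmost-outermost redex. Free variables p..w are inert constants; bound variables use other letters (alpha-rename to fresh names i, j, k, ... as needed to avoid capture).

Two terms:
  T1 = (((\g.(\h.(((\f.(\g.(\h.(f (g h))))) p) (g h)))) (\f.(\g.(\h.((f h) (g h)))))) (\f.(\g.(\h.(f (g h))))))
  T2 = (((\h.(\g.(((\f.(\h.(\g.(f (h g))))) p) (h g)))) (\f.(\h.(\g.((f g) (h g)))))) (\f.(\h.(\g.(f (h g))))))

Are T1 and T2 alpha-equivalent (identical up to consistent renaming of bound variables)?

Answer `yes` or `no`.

Term 1: (((\g.(\h.(((\f.(\g.(\h.(f (g h))))) p) (g h)))) (\f.(\g.(\h.((f h) (g h)))))) (\f.(\g.(\h.(f (g h))))))
Term 2: (((\h.(\g.(((\f.(\h.(\g.(f (h g))))) p) (h g)))) (\f.(\h.(\g.((f g) (h g)))))) (\f.(\h.(\g.(f (h g))))))
Alpha-equivalence: compare structure up to binder renaming.
Result: True

Answer: yes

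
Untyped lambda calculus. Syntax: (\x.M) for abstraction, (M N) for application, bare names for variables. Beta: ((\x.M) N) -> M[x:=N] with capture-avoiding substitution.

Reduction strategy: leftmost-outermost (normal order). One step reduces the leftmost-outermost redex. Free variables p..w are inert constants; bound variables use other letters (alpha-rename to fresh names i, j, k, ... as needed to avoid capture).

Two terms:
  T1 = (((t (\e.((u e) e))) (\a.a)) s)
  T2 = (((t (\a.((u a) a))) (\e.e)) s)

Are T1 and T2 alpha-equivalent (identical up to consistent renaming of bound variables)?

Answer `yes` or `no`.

Answer: yes

Derivation:
Term 1: (((t (\e.((u e) e))) (\a.a)) s)
Term 2: (((t (\a.((u a) a))) (\e.e)) s)
Alpha-equivalence: compare structure up to binder renaming.
Result: True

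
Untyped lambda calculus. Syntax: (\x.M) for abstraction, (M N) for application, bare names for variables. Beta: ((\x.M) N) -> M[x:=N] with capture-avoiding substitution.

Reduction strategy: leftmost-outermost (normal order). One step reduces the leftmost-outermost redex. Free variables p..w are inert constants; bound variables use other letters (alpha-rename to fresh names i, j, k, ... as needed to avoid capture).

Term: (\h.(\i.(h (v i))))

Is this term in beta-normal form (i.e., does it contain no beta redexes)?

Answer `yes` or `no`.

Term: (\h.(\i.(h (v i))))
No beta redexes found.

Answer: yes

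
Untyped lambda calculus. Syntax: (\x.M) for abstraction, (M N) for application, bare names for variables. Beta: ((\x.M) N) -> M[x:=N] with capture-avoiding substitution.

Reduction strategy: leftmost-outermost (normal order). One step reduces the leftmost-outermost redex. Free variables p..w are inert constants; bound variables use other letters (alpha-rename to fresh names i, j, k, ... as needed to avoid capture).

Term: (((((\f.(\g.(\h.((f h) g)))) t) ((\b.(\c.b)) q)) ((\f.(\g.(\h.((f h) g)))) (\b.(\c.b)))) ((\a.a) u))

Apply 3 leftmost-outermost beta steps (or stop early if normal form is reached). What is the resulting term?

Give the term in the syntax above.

Answer: (((t ((\f.(\g.(\h.((f h) g)))) (\b.(\c.b)))) ((\b.(\c.b)) q)) ((\a.a) u))

Derivation:
Step 0: (((((\f.(\g.(\h.((f h) g)))) t) ((\b.(\c.b)) q)) ((\f.(\g.(\h.((f h) g)))) (\b.(\c.b)))) ((\a.a) u))
Step 1: ((((\g.(\h.((t h) g))) ((\b.(\c.b)) q)) ((\f.(\g.(\h.((f h) g)))) (\b.(\c.b)))) ((\a.a) u))
Step 2: (((\h.((t h) ((\b.(\c.b)) q))) ((\f.(\g.(\h.((f h) g)))) (\b.(\c.b)))) ((\a.a) u))
Step 3: (((t ((\f.(\g.(\h.((f h) g)))) (\b.(\c.b)))) ((\b.(\c.b)) q)) ((\a.a) u))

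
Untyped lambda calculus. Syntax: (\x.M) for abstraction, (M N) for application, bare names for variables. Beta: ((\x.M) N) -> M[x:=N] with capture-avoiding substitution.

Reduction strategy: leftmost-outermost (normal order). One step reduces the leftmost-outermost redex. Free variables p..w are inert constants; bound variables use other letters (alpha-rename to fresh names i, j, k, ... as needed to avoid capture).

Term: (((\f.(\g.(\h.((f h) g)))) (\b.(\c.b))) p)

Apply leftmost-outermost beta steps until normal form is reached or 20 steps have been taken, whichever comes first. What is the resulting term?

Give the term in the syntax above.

Step 0: (((\f.(\g.(\h.((f h) g)))) (\b.(\c.b))) p)
Step 1: ((\g.(\h.(((\b.(\c.b)) h) g))) p)
Step 2: (\h.(((\b.(\c.b)) h) p))
Step 3: (\h.((\c.h) p))
Step 4: (\h.h)

Answer: (\h.h)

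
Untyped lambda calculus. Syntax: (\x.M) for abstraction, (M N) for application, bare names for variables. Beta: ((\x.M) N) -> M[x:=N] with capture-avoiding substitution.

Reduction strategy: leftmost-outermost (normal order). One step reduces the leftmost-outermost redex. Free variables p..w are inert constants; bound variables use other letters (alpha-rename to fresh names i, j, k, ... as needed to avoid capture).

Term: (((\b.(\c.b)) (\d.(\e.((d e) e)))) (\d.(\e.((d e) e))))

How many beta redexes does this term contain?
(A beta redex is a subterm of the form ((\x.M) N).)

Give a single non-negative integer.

Answer: 1

Derivation:
Term: (((\b.(\c.b)) (\d.(\e.((d e) e)))) (\d.(\e.((d e) e))))
  Redex: ((\b.(\c.b)) (\d.(\e.((d e) e))))
Total redexes: 1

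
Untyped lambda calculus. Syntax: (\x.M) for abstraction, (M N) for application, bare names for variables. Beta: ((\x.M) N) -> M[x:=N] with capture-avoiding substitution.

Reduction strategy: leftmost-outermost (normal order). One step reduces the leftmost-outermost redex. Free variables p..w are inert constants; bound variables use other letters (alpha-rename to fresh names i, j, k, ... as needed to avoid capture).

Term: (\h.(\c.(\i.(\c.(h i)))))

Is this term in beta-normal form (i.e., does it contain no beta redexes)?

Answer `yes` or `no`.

Answer: yes

Derivation:
Term: (\h.(\c.(\i.(\c.(h i)))))
No beta redexes found.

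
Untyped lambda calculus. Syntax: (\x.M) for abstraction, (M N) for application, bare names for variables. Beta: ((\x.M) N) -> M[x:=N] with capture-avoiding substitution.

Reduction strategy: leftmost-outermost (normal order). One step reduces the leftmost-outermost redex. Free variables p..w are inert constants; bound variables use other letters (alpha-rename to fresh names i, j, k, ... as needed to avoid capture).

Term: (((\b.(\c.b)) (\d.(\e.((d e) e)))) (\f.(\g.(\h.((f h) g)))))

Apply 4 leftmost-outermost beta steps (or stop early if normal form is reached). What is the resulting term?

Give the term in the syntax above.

Step 0: (((\b.(\c.b)) (\d.(\e.((d e) e)))) (\f.(\g.(\h.((f h) g)))))
Step 1: ((\c.(\d.(\e.((d e) e)))) (\f.(\g.(\h.((f h) g)))))
Step 2: (\d.(\e.((d e) e)))
Step 3: (normal form reached)

Answer: (\d.(\e.((d e) e)))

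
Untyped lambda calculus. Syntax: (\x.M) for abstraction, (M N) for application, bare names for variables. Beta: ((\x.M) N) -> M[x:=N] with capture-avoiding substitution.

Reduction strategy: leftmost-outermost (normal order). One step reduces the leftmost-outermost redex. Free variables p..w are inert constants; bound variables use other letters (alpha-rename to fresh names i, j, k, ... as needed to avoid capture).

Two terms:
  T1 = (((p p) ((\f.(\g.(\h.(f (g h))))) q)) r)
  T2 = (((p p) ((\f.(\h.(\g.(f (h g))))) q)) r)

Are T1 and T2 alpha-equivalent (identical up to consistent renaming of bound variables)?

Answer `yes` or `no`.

Answer: yes

Derivation:
Term 1: (((p p) ((\f.(\g.(\h.(f (g h))))) q)) r)
Term 2: (((p p) ((\f.(\h.(\g.(f (h g))))) q)) r)
Alpha-equivalence: compare structure up to binder renaming.
Result: True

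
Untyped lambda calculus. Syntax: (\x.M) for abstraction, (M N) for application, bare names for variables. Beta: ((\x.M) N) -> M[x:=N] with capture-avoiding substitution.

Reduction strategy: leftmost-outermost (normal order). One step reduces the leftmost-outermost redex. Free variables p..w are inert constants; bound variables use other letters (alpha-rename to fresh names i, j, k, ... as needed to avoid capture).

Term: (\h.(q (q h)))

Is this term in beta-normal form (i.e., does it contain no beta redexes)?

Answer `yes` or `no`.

Answer: yes

Derivation:
Term: (\h.(q (q h)))
No beta redexes found.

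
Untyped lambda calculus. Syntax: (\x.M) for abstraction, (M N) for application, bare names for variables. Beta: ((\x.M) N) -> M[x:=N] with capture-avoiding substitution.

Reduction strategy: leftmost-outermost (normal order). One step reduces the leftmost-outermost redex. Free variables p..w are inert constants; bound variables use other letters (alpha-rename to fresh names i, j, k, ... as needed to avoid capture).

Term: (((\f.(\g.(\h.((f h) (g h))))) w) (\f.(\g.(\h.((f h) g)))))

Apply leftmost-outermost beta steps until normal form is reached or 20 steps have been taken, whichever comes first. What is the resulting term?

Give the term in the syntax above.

Answer: (\h.((w h) (\g.(\i.((h i) g)))))

Derivation:
Step 0: (((\f.(\g.(\h.((f h) (g h))))) w) (\f.(\g.(\h.((f h) g)))))
Step 1: ((\g.(\h.((w h) (g h)))) (\f.(\g.(\h.((f h) g)))))
Step 2: (\h.((w h) ((\f.(\g.(\h.((f h) g)))) h)))
Step 3: (\h.((w h) (\g.(\i.((h i) g)))))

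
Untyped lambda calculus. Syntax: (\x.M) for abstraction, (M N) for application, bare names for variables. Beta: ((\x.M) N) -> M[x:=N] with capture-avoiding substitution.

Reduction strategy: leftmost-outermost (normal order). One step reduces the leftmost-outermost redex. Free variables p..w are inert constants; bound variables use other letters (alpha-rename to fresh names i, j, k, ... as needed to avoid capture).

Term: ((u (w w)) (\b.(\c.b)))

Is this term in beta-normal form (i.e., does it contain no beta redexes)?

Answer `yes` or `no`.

Term: ((u (w w)) (\b.(\c.b)))
No beta redexes found.

Answer: yes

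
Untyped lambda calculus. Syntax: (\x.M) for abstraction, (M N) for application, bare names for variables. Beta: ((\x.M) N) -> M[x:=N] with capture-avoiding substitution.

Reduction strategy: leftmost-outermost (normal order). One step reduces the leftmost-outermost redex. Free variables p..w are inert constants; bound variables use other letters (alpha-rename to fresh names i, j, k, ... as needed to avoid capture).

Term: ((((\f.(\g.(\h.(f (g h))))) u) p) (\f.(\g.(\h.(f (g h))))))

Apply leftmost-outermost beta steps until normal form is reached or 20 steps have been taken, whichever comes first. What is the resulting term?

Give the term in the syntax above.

Step 0: ((((\f.(\g.(\h.(f (g h))))) u) p) (\f.(\g.(\h.(f (g h))))))
Step 1: (((\g.(\h.(u (g h)))) p) (\f.(\g.(\h.(f (g h))))))
Step 2: ((\h.(u (p h))) (\f.(\g.(\h.(f (g h))))))
Step 3: (u (p (\f.(\g.(\h.(f (g h)))))))

Answer: (u (p (\f.(\g.(\h.(f (g h)))))))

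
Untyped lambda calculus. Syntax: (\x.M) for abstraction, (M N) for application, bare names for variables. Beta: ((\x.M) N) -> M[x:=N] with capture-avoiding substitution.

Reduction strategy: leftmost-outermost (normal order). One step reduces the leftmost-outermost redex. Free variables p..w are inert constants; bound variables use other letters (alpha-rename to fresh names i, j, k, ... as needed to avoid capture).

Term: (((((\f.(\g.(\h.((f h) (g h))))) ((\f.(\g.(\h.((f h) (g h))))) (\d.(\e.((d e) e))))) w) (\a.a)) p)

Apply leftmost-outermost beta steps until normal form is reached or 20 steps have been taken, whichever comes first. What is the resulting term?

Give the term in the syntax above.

Answer: ((((w (\a.a)) (w (\a.a))) (w (\a.a))) p)

Derivation:
Step 0: (((((\f.(\g.(\h.((f h) (g h))))) ((\f.(\g.(\h.((f h) (g h))))) (\d.(\e.((d e) e))))) w) (\a.a)) p)
Step 1: ((((\g.(\h.((((\f.(\g.(\h.((f h) (g h))))) (\d.(\e.((d e) e)))) h) (g h)))) w) (\a.a)) p)
Step 2: (((\h.((((\f.(\g.(\h.((f h) (g h))))) (\d.(\e.((d e) e)))) h) (w h))) (\a.a)) p)
Step 3: (((((\f.(\g.(\h.((f h) (g h))))) (\d.(\e.((d e) e)))) (\a.a)) (w (\a.a))) p)
Step 4: ((((\g.(\h.(((\d.(\e.((d e) e))) h) (g h)))) (\a.a)) (w (\a.a))) p)
Step 5: (((\h.(((\d.(\e.((d e) e))) h) ((\a.a) h))) (w (\a.a))) p)
Step 6: ((((\d.(\e.((d e) e))) (w (\a.a))) ((\a.a) (w (\a.a)))) p)
Step 7: (((\e.(((w (\a.a)) e) e)) ((\a.a) (w (\a.a)))) p)
Step 8: ((((w (\a.a)) ((\a.a) (w (\a.a)))) ((\a.a) (w (\a.a)))) p)
Step 9: ((((w (\a.a)) (w (\a.a))) ((\a.a) (w (\a.a)))) p)
Step 10: ((((w (\a.a)) (w (\a.a))) (w (\a.a))) p)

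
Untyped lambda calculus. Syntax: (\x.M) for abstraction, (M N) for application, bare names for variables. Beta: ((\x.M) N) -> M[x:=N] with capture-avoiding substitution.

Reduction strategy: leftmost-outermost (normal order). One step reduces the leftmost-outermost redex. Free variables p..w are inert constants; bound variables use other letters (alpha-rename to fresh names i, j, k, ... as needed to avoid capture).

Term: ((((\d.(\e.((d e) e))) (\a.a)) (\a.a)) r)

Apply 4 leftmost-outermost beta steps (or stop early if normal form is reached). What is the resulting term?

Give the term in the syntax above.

Answer: ((\a.a) r)

Derivation:
Step 0: ((((\d.(\e.((d e) e))) (\a.a)) (\a.a)) r)
Step 1: (((\e.(((\a.a) e) e)) (\a.a)) r)
Step 2: ((((\a.a) (\a.a)) (\a.a)) r)
Step 3: (((\a.a) (\a.a)) r)
Step 4: ((\a.a) r)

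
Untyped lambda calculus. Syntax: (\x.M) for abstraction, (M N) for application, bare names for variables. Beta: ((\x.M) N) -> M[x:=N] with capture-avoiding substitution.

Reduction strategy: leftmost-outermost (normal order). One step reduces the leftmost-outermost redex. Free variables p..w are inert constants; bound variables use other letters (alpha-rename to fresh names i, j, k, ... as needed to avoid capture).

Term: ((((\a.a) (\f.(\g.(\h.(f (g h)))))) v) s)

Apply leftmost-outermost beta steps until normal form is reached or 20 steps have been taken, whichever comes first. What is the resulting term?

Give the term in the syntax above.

Step 0: ((((\a.a) (\f.(\g.(\h.(f (g h)))))) v) s)
Step 1: (((\f.(\g.(\h.(f (g h))))) v) s)
Step 2: ((\g.(\h.(v (g h)))) s)
Step 3: (\h.(v (s h)))

Answer: (\h.(v (s h)))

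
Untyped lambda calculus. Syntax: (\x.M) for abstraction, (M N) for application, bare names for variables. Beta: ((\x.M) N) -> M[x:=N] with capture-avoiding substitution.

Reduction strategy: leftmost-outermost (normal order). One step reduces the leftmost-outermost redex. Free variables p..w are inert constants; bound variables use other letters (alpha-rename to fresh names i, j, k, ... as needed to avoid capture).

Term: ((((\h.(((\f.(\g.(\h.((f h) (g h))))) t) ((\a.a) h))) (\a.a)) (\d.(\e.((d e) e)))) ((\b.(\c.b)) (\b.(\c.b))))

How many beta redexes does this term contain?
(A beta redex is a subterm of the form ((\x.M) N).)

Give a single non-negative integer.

Term: ((((\h.(((\f.(\g.(\h.((f h) (g h))))) t) ((\a.a) h))) (\a.a)) (\d.(\e.((d e) e)))) ((\b.(\c.b)) (\b.(\c.b))))
  Redex: ((\h.(((\f.(\g.(\h.((f h) (g h))))) t) ((\a.a) h))) (\a.a))
  Redex: ((\f.(\g.(\h.((f h) (g h))))) t)
  Redex: ((\a.a) h)
  Redex: ((\b.(\c.b)) (\b.(\c.b)))
Total redexes: 4

Answer: 4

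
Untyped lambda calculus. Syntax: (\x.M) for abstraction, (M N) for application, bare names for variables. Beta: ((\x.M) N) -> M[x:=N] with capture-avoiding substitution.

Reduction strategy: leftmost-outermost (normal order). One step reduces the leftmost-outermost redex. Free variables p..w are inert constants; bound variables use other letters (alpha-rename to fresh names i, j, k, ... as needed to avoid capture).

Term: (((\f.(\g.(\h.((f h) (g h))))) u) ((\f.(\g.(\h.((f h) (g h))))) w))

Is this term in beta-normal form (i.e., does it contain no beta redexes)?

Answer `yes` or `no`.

Term: (((\f.(\g.(\h.((f h) (g h))))) u) ((\f.(\g.(\h.((f h) (g h))))) w))
Found 2 beta redex(es).

Answer: no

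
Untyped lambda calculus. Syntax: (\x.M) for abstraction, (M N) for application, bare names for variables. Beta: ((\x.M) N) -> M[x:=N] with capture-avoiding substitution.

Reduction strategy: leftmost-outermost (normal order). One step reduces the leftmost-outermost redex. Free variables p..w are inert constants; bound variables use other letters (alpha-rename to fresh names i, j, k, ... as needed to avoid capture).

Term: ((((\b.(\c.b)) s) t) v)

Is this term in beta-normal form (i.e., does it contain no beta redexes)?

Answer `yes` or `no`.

Term: ((((\b.(\c.b)) s) t) v)
Found 1 beta redex(es).

Answer: no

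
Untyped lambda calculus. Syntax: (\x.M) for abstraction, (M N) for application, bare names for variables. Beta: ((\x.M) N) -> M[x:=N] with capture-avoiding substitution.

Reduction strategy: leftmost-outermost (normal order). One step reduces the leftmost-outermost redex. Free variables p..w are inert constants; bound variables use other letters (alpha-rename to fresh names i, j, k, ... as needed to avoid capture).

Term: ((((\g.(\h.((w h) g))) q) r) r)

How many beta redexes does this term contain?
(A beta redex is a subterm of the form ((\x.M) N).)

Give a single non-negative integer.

Term: ((((\g.(\h.((w h) g))) q) r) r)
  Redex: ((\g.(\h.((w h) g))) q)
Total redexes: 1

Answer: 1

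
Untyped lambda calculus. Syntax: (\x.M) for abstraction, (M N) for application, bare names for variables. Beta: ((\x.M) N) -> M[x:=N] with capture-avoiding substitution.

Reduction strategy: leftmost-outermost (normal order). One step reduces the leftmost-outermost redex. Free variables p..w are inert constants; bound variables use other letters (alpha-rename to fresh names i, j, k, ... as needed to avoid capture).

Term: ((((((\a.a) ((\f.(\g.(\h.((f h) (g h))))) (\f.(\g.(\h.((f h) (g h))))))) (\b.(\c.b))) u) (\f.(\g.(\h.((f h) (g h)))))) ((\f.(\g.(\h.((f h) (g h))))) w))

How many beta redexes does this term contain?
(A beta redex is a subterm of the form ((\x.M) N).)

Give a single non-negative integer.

Answer: 3

Derivation:
Term: ((((((\a.a) ((\f.(\g.(\h.((f h) (g h))))) (\f.(\g.(\h.((f h) (g h))))))) (\b.(\c.b))) u) (\f.(\g.(\h.((f h) (g h)))))) ((\f.(\g.(\h.((f h) (g h))))) w))
  Redex: ((\a.a) ((\f.(\g.(\h.((f h) (g h))))) (\f.(\g.(\h.((f h) (g h)))))))
  Redex: ((\f.(\g.(\h.((f h) (g h))))) (\f.(\g.(\h.((f h) (g h))))))
  Redex: ((\f.(\g.(\h.((f h) (g h))))) w)
Total redexes: 3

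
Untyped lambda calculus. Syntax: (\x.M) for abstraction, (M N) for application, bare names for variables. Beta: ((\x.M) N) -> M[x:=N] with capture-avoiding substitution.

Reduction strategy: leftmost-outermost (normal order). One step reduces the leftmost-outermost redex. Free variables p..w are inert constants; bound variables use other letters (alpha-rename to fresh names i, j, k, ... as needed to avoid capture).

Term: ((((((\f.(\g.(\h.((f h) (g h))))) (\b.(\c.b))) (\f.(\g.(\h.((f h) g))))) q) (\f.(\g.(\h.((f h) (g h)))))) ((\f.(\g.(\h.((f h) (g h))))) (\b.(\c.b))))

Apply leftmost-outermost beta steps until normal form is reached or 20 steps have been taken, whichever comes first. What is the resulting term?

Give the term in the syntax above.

Answer: ((q (\f.(\g.(\h.((f h) (g h)))))) (\g.(\h.h)))

Derivation:
Step 0: ((((((\f.(\g.(\h.((f h) (g h))))) (\b.(\c.b))) (\f.(\g.(\h.((f h) g))))) q) (\f.(\g.(\h.((f h) (g h)))))) ((\f.(\g.(\h.((f h) (g h))))) (\b.(\c.b))))
Step 1: (((((\g.(\h.(((\b.(\c.b)) h) (g h)))) (\f.(\g.(\h.((f h) g))))) q) (\f.(\g.(\h.((f h) (g h)))))) ((\f.(\g.(\h.((f h) (g h))))) (\b.(\c.b))))
Step 2: ((((\h.(((\b.(\c.b)) h) ((\f.(\g.(\h.((f h) g)))) h))) q) (\f.(\g.(\h.((f h) (g h)))))) ((\f.(\g.(\h.((f h) (g h))))) (\b.(\c.b))))
Step 3: (((((\b.(\c.b)) q) ((\f.(\g.(\h.((f h) g)))) q)) (\f.(\g.(\h.((f h) (g h)))))) ((\f.(\g.(\h.((f h) (g h))))) (\b.(\c.b))))
Step 4: ((((\c.q) ((\f.(\g.(\h.((f h) g)))) q)) (\f.(\g.(\h.((f h) (g h)))))) ((\f.(\g.(\h.((f h) (g h))))) (\b.(\c.b))))
Step 5: ((q (\f.(\g.(\h.((f h) (g h)))))) ((\f.(\g.(\h.((f h) (g h))))) (\b.(\c.b))))
Step 6: ((q (\f.(\g.(\h.((f h) (g h)))))) (\g.(\h.(((\b.(\c.b)) h) (g h)))))
Step 7: ((q (\f.(\g.(\h.((f h) (g h)))))) (\g.(\h.((\c.h) (g h)))))
Step 8: ((q (\f.(\g.(\h.((f h) (g h)))))) (\g.(\h.h)))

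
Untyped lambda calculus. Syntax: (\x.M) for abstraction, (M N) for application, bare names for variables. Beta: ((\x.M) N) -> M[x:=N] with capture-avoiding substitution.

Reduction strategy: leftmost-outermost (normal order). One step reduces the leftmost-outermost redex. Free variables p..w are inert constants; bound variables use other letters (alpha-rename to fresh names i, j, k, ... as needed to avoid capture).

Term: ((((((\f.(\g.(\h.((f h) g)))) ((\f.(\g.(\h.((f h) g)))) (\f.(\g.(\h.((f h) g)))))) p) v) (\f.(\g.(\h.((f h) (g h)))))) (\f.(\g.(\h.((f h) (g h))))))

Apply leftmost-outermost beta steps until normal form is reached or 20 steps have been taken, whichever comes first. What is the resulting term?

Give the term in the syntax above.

Step 0: ((((((\f.(\g.(\h.((f h) g)))) ((\f.(\g.(\h.((f h) g)))) (\f.(\g.(\h.((f h) g)))))) p) v) (\f.(\g.(\h.((f h) (g h)))))) (\f.(\g.(\h.((f h) (g h))))))
Step 1: (((((\g.(\h.((((\f.(\g.(\h.((f h) g)))) (\f.(\g.(\h.((f h) g))))) h) g))) p) v) (\f.(\g.(\h.((f h) (g h)))))) (\f.(\g.(\h.((f h) (g h))))))
Step 2: ((((\h.((((\f.(\g.(\h.((f h) g)))) (\f.(\g.(\h.((f h) g))))) h) p)) v) (\f.(\g.(\h.((f h) (g h)))))) (\f.(\g.(\h.((f h) (g h))))))
Step 3: ((((((\f.(\g.(\h.((f h) g)))) (\f.(\g.(\h.((f h) g))))) v) p) (\f.(\g.(\h.((f h) (g h)))))) (\f.(\g.(\h.((f h) (g h))))))
Step 4: (((((\g.(\h.(((\f.(\g.(\h.((f h) g)))) h) g))) v) p) (\f.(\g.(\h.((f h) (g h)))))) (\f.(\g.(\h.((f h) (g h))))))
Step 5: ((((\h.(((\f.(\g.(\h.((f h) g)))) h) v)) p) (\f.(\g.(\h.((f h) (g h)))))) (\f.(\g.(\h.((f h) (g h))))))
Step 6: (((((\f.(\g.(\h.((f h) g)))) p) v) (\f.(\g.(\h.((f h) (g h)))))) (\f.(\g.(\h.((f h) (g h))))))
Step 7: ((((\g.(\h.((p h) g))) v) (\f.(\g.(\h.((f h) (g h)))))) (\f.(\g.(\h.((f h) (g h))))))
Step 8: (((\h.((p h) v)) (\f.(\g.(\h.((f h) (g h)))))) (\f.(\g.(\h.((f h) (g h))))))
Step 9: (((p (\f.(\g.(\h.((f h) (g h)))))) v) (\f.(\g.(\h.((f h) (g h))))))

Answer: (((p (\f.(\g.(\h.((f h) (g h)))))) v) (\f.(\g.(\h.((f h) (g h))))))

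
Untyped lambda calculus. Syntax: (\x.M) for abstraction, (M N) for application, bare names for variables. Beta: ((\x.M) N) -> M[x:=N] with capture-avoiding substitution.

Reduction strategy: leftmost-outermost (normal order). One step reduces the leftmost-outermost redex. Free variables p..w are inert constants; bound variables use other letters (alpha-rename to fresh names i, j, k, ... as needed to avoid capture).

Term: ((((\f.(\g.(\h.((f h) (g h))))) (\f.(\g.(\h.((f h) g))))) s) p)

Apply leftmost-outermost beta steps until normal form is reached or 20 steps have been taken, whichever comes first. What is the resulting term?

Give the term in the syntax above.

Answer: (\h.((p h) (s p)))

Derivation:
Step 0: ((((\f.(\g.(\h.((f h) (g h))))) (\f.(\g.(\h.((f h) g))))) s) p)
Step 1: (((\g.(\h.(((\f.(\g.(\h.((f h) g)))) h) (g h)))) s) p)
Step 2: ((\h.(((\f.(\g.(\h.((f h) g)))) h) (s h))) p)
Step 3: (((\f.(\g.(\h.((f h) g)))) p) (s p))
Step 4: ((\g.(\h.((p h) g))) (s p))
Step 5: (\h.((p h) (s p)))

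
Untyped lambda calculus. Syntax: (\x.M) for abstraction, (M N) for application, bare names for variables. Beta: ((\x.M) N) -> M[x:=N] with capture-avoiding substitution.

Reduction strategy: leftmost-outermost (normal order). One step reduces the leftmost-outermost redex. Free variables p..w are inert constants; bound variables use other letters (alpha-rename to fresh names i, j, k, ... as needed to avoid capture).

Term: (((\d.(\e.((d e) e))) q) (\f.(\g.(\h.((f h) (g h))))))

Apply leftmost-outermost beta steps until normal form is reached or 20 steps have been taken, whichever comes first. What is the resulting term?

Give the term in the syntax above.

Answer: ((q (\f.(\g.(\h.((f h) (g h)))))) (\f.(\g.(\h.((f h) (g h))))))

Derivation:
Step 0: (((\d.(\e.((d e) e))) q) (\f.(\g.(\h.((f h) (g h))))))
Step 1: ((\e.((q e) e)) (\f.(\g.(\h.((f h) (g h))))))
Step 2: ((q (\f.(\g.(\h.((f h) (g h)))))) (\f.(\g.(\h.((f h) (g h))))))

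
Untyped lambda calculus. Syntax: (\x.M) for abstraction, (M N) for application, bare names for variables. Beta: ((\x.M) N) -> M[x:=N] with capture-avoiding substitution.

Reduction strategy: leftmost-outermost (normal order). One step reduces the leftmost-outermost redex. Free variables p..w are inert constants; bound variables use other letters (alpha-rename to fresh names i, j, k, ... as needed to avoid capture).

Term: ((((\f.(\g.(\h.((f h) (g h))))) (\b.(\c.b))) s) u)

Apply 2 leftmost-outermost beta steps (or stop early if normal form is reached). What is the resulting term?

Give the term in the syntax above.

Step 0: ((((\f.(\g.(\h.((f h) (g h))))) (\b.(\c.b))) s) u)
Step 1: (((\g.(\h.(((\b.(\c.b)) h) (g h)))) s) u)
Step 2: ((\h.(((\b.(\c.b)) h) (s h))) u)

Answer: ((\h.(((\b.(\c.b)) h) (s h))) u)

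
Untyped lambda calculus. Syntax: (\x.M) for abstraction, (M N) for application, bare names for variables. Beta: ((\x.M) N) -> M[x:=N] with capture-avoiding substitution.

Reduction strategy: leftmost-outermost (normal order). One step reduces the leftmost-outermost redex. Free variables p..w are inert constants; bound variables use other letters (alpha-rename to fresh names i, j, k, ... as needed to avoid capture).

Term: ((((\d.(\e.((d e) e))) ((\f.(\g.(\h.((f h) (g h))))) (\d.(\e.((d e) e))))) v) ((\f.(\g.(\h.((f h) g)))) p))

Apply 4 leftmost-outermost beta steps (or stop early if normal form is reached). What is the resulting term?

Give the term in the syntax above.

Answer: (((\h.(((\d.(\e.((d e) e))) h) (v h))) v) ((\f.(\g.(\h.((f h) g)))) p))

Derivation:
Step 0: ((((\d.(\e.((d e) e))) ((\f.(\g.(\h.((f h) (g h))))) (\d.(\e.((d e) e))))) v) ((\f.(\g.(\h.((f h) g)))) p))
Step 1: (((\e.((((\f.(\g.(\h.((f h) (g h))))) (\d.(\e.((d e) e)))) e) e)) v) ((\f.(\g.(\h.((f h) g)))) p))
Step 2: (((((\f.(\g.(\h.((f h) (g h))))) (\d.(\e.((d e) e)))) v) v) ((\f.(\g.(\h.((f h) g)))) p))
Step 3: ((((\g.(\h.(((\d.(\e.((d e) e))) h) (g h)))) v) v) ((\f.(\g.(\h.((f h) g)))) p))
Step 4: (((\h.(((\d.(\e.((d e) e))) h) (v h))) v) ((\f.(\g.(\h.((f h) g)))) p))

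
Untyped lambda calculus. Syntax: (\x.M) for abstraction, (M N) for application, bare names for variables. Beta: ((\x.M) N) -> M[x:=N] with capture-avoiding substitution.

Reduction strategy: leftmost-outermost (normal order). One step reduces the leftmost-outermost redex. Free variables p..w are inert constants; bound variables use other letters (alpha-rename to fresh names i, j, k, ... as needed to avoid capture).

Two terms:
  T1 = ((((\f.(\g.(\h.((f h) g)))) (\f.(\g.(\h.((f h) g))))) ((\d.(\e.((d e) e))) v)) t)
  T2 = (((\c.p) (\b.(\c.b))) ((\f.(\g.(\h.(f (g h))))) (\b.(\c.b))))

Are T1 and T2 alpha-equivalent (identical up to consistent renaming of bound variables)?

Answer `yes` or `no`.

Answer: no

Derivation:
Term 1: ((((\f.(\g.(\h.((f h) g)))) (\f.(\g.(\h.((f h) g))))) ((\d.(\e.((d e) e))) v)) t)
Term 2: (((\c.p) (\b.(\c.b))) ((\f.(\g.(\h.(f (g h))))) (\b.(\c.b))))
Alpha-equivalence: compare structure up to binder renaming.
Result: False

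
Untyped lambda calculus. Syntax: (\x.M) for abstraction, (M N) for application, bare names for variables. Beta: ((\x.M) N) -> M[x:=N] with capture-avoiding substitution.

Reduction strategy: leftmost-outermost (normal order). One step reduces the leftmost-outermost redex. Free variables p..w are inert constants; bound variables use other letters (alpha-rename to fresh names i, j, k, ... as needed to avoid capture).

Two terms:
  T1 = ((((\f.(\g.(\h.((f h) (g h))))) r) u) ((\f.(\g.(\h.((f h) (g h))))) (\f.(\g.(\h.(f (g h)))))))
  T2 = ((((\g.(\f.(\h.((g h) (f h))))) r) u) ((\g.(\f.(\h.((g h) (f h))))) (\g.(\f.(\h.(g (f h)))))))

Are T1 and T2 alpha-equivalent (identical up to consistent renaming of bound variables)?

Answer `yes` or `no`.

Answer: yes

Derivation:
Term 1: ((((\f.(\g.(\h.((f h) (g h))))) r) u) ((\f.(\g.(\h.((f h) (g h))))) (\f.(\g.(\h.(f (g h)))))))
Term 2: ((((\g.(\f.(\h.((g h) (f h))))) r) u) ((\g.(\f.(\h.((g h) (f h))))) (\g.(\f.(\h.(g (f h)))))))
Alpha-equivalence: compare structure up to binder renaming.
Result: True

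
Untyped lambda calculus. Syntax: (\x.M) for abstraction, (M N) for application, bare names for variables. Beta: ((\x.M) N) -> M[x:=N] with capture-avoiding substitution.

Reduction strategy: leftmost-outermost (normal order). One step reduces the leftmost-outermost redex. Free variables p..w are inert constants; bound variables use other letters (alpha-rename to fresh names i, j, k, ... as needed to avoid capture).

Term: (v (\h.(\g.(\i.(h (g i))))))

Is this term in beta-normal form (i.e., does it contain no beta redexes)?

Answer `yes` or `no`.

Answer: yes

Derivation:
Term: (v (\h.(\g.(\i.(h (g i))))))
No beta redexes found.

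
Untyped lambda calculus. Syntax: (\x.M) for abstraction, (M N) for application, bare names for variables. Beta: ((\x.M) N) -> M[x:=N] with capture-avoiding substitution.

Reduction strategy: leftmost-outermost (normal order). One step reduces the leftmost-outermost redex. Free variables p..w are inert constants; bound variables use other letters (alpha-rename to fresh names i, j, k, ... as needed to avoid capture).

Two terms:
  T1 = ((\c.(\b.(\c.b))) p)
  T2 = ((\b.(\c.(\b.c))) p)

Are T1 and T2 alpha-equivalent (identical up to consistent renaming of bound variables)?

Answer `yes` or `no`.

Answer: yes

Derivation:
Term 1: ((\c.(\b.(\c.b))) p)
Term 2: ((\b.(\c.(\b.c))) p)
Alpha-equivalence: compare structure up to binder renaming.
Result: True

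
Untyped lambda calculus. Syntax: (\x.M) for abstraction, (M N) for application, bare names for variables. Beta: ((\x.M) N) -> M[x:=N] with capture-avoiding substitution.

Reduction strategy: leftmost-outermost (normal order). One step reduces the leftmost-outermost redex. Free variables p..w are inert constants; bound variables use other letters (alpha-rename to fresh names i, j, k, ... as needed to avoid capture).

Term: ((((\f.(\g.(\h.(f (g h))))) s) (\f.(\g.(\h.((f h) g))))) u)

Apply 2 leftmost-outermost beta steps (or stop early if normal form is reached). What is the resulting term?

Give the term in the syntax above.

Answer: ((\h.(s ((\f.(\g.(\h.((f h) g)))) h))) u)

Derivation:
Step 0: ((((\f.(\g.(\h.(f (g h))))) s) (\f.(\g.(\h.((f h) g))))) u)
Step 1: (((\g.(\h.(s (g h)))) (\f.(\g.(\h.((f h) g))))) u)
Step 2: ((\h.(s ((\f.(\g.(\h.((f h) g)))) h))) u)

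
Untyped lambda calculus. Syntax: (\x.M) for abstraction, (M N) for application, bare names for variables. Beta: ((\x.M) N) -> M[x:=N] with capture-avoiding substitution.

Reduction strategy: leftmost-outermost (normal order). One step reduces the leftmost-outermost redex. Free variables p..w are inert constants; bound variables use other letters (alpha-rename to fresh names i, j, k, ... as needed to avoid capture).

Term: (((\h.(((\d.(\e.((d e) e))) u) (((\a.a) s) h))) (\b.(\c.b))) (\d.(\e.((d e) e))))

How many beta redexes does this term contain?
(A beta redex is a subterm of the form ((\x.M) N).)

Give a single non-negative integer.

Term: (((\h.(((\d.(\e.((d e) e))) u) (((\a.a) s) h))) (\b.(\c.b))) (\d.(\e.((d e) e))))
  Redex: ((\h.(((\d.(\e.((d e) e))) u) (((\a.a) s) h))) (\b.(\c.b)))
  Redex: ((\d.(\e.((d e) e))) u)
  Redex: ((\a.a) s)
Total redexes: 3

Answer: 3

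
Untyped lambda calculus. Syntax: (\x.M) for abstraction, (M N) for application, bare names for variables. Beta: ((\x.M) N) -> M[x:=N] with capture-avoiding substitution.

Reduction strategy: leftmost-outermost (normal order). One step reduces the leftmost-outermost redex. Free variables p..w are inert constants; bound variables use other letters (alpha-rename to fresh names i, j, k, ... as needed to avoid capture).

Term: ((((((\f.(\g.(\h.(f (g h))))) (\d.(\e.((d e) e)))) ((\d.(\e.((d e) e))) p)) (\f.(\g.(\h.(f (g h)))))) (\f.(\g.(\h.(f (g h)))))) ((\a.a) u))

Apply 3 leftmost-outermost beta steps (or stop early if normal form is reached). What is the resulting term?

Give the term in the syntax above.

Step 0: ((((((\f.(\g.(\h.(f (g h))))) (\d.(\e.((d e) e)))) ((\d.(\e.((d e) e))) p)) (\f.(\g.(\h.(f (g h)))))) (\f.(\g.(\h.(f (g h)))))) ((\a.a) u))
Step 1: (((((\g.(\h.((\d.(\e.((d e) e))) (g h)))) ((\d.(\e.((d e) e))) p)) (\f.(\g.(\h.(f (g h)))))) (\f.(\g.(\h.(f (g h)))))) ((\a.a) u))
Step 2: ((((\h.((\d.(\e.((d e) e))) (((\d.(\e.((d e) e))) p) h))) (\f.(\g.(\h.(f (g h)))))) (\f.(\g.(\h.(f (g h)))))) ((\a.a) u))
Step 3: ((((\d.(\e.((d e) e))) (((\d.(\e.((d e) e))) p) (\f.(\g.(\h.(f (g h))))))) (\f.(\g.(\h.(f (g h)))))) ((\a.a) u))

Answer: ((((\d.(\e.((d e) e))) (((\d.(\e.((d e) e))) p) (\f.(\g.(\h.(f (g h))))))) (\f.(\g.(\h.(f (g h)))))) ((\a.a) u))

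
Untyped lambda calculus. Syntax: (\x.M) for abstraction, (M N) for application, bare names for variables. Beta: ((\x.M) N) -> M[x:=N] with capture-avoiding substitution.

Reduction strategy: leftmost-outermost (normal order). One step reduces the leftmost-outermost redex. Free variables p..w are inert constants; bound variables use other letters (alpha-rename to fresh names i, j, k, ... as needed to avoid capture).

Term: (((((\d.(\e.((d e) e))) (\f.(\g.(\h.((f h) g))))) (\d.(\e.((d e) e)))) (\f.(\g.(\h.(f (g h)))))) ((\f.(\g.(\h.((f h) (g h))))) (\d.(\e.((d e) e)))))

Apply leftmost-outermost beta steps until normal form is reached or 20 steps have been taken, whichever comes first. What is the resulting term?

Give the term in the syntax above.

Answer: (\e.(((e (e e)) (e e)) e))

Derivation:
Step 0: (((((\d.(\e.((d e) e))) (\f.(\g.(\h.((f h) g))))) (\d.(\e.((d e) e)))) (\f.(\g.(\h.(f (g h)))))) ((\f.(\g.(\h.((f h) (g h))))) (\d.(\e.((d e) e)))))
Step 1: ((((\e.(((\f.(\g.(\h.((f h) g)))) e) e)) (\d.(\e.((d e) e)))) (\f.(\g.(\h.(f (g h)))))) ((\f.(\g.(\h.((f h) (g h))))) (\d.(\e.((d e) e)))))
Step 2: (((((\f.(\g.(\h.((f h) g)))) (\d.(\e.((d e) e)))) (\d.(\e.((d e) e)))) (\f.(\g.(\h.(f (g h)))))) ((\f.(\g.(\h.((f h) (g h))))) (\d.(\e.((d e) e)))))
Step 3: ((((\g.(\h.(((\d.(\e.((d e) e))) h) g))) (\d.(\e.((d e) e)))) (\f.(\g.(\h.(f (g h)))))) ((\f.(\g.(\h.((f h) (g h))))) (\d.(\e.((d e) e)))))
Step 4: (((\h.(((\d.(\e.((d e) e))) h) (\d.(\e.((d e) e))))) (\f.(\g.(\h.(f (g h)))))) ((\f.(\g.(\h.((f h) (g h))))) (\d.(\e.((d e) e)))))
Step 5: ((((\d.(\e.((d e) e))) (\f.(\g.(\h.(f (g h)))))) (\d.(\e.((d e) e)))) ((\f.(\g.(\h.((f h) (g h))))) (\d.(\e.((d e) e)))))
Step 6: (((\e.(((\f.(\g.(\h.(f (g h))))) e) e)) (\d.(\e.((d e) e)))) ((\f.(\g.(\h.((f h) (g h))))) (\d.(\e.((d e) e)))))
Step 7: ((((\f.(\g.(\h.(f (g h))))) (\d.(\e.((d e) e)))) (\d.(\e.((d e) e)))) ((\f.(\g.(\h.((f h) (g h))))) (\d.(\e.((d e) e)))))
Step 8: (((\g.(\h.((\d.(\e.((d e) e))) (g h)))) (\d.(\e.((d e) e)))) ((\f.(\g.(\h.((f h) (g h))))) (\d.(\e.((d e) e)))))
Step 9: ((\h.((\d.(\e.((d e) e))) ((\d.(\e.((d e) e))) h))) ((\f.(\g.(\h.((f h) (g h))))) (\d.(\e.((d e) e)))))
Step 10: ((\d.(\e.((d e) e))) ((\d.(\e.((d e) e))) ((\f.(\g.(\h.((f h) (g h))))) (\d.(\e.((d e) e))))))
Step 11: (\e.((((\d.(\e.((d e) e))) ((\f.(\g.(\h.((f h) (g h))))) (\d.(\e.((d e) e))))) e) e))
Step 12: (\e.(((\e.((((\f.(\g.(\h.((f h) (g h))))) (\d.(\e.((d e) e)))) e) e)) e) e))
Step 13: (\e.(((((\f.(\g.(\h.((f h) (g h))))) (\d.(\e.((d e) e)))) e) e) e))
Step 14: (\e.((((\g.(\h.(((\d.(\e.((d e) e))) h) (g h)))) e) e) e))
Step 15: (\e.(((\h.(((\d.(\e.((d e) e))) h) (e h))) e) e))
Step 16: (\e.((((\d.(\e.((d e) e))) e) (e e)) e))
Step 17: (\e.(((\i.((e i) i)) (e e)) e))
Step 18: (\e.(((e (e e)) (e e)) e))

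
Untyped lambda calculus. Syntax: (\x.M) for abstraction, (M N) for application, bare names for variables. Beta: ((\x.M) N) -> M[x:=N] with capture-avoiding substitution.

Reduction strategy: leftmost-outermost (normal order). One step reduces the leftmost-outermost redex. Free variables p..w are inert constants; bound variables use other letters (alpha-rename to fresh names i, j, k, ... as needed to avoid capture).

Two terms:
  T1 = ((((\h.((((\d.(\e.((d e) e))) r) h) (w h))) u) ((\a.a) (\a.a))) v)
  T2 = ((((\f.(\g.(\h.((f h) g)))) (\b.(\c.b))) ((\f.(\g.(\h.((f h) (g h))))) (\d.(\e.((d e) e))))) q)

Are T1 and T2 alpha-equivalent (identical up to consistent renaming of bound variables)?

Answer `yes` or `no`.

Answer: no

Derivation:
Term 1: ((((\h.((((\d.(\e.((d e) e))) r) h) (w h))) u) ((\a.a) (\a.a))) v)
Term 2: ((((\f.(\g.(\h.((f h) g)))) (\b.(\c.b))) ((\f.(\g.(\h.((f h) (g h))))) (\d.(\e.((d e) e))))) q)
Alpha-equivalence: compare structure up to binder renaming.
Result: False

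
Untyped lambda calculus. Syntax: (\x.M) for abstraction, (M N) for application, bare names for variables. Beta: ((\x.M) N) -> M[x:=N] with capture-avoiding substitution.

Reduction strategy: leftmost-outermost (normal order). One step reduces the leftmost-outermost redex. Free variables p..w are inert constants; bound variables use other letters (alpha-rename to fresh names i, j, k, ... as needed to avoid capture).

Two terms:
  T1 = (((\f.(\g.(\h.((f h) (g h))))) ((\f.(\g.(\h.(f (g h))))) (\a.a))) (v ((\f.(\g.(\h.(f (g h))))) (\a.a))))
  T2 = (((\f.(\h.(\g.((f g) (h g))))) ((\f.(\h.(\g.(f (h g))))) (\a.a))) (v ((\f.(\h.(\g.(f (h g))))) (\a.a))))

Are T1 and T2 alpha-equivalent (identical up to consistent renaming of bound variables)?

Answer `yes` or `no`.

Term 1: (((\f.(\g.(\h.((f h) (g h))))) ((\f.(\g.(\h.(f (g h))))) (\a.a))) (v ((\f.(\g.(\h.(f (g h))))) (\a.a))))
Term 2: (((\f.(\h.(\g.((f g) (h g))))) ((\f.(\h.(\g.(f (h g))))) (\a.a))) (v ((\f.(\h.(\g.(f (h g))))) (\a.a))))
Alpha-equivalence: compare structure up to binder renaming.
Result: True

Answer: yes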